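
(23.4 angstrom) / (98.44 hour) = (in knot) 1 angstrom = 1e-10 m, so 23.4 angstrom = 23.4 * 1e-10 = 2.34e-09 m. 1 hour = 3600 s, so 98.44 hour = 98.44 * 3600 = 354384 s. Combine: 2.34e-09 m / 354384 s = 6.6030069e-15 m/s. 1 knot = 0.51444444 m/s, so 6.6030069e-15 m/s = 6.6030069e-15 / 0.51444444 = 1.2835219e-14 knot ≈ 1.284e-14 knot (4 s.f.). Final answer: 1.284e-14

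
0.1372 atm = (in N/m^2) 1.39e+04. Check: 1 atm = 101325 Pa, so 0.1372 atm = 0.1372 * 101325 = 13901.79 Pa. 13901.79 Pa = 13901.79 N/m^2 ≈ 1.39e+04 N/m^2 (4 s.f.).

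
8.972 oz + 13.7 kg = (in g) 1 oz = 0.028349523 kg, so 8.972 oz = 8.972 * 0.028349523 = 0.25435192 kg. 13.7 kg is already in kg. Sum: 0.25435192 + 13.7 = 13.954352 kg. 1 g = 0.001 kg, so 13.954352 kg = 13.954352 / 0.001 = 13954.352 g ≈ 1.395e+04 g (4 s.f.). Final answer: 1.395e+04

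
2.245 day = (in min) 1 day = 86400 s, so 2.245 day = 2.245 * 86400 = 193968 s. 1 min = 60 s, so 193968 s = 193968 / 60 = 3232.8 min ≈ 3233 min (4 s.f.). Final answer: 3233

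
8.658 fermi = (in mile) 5.38e-18. Check: 1 fermi = 1e-15 m, so 8.658 fermi = 8.658 * 1e-15 = 8.658e-15 m. 1 mile = 1609.344 m, so 8.658e-15 m = 8.658e-15 / 1609.344 = 5.3798318e-18 mile ≈ 5.38e-18 mile (4 s.f.).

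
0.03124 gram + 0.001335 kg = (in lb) 1 gram = 0.001 kg, so 0.03124 gram = 0.03124 * 0.001 = 3.124e-05 kg. 0.001335 kg is already in kg. Sum: 3.124e-05 + 0.001335 = 0.00136624 kg. 1 lb = 0.45359237 kg, so 0.00136624 kg = 0.00136624 / 0.45359237 = 0.0030120436 lb ≈ 0.003012 lb (4 s.f.). Final answer: 0.003012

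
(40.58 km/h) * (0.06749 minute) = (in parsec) 1 km/h = 0.27777778 m/s, so 40.58 km/h = 40.58 * 0.27777778 = 11.272222 m/s. 1 minute = 60 s, so 0.06749 minute = 0.06749 * 60 = 4.0494 s. Combine: 11.272222 m/s * 4.0494 s = 45.645737 m. 1 parsec = 3.0856776e+16 m, so 45.645737 m = 45.645737 / 3.0856776e+16 = 1.4792776e-15 parsec ≈ 1.479e-15 parsec (4 s.f.). Final answer: 1.479e-15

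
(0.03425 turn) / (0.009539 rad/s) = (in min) 1 turn = 6.2831853 rad, so 0.03425 turn = 0.03425 * 6.2831853 = 0.2151991 rad. 0.009539 rad/s is already in rad/s. Combine: 0.2151991 rad / 0.009539 rad/s = 22.559922 s. 1 min = 60 s, so 22.559922 s = 22.559922 / 60 = 0.3759987 min ≈ 0.376 min (4 s.f.). Final answer: 0.376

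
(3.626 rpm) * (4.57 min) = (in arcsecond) 2.148e+07. Check: 1 rpm = 0.10471976 rad/s, so 3.626 rpm = 3.626 * 0.10471976 = 0.37971383 rad/s. 1 min = 60 s, so 4.57 min = 4.57 * 60 = 274.2 s. Combine: 0.37971383 rad/s * 274.2 s = 104.11753 rad. 1 arcsecond = 4.8481368e-06 rad, so 104.11753 rad = 104.11753 / 4.8481368e-06 = 21475783 arcsecond ≈ 2.148e+07 arcsecond (4 s.f.).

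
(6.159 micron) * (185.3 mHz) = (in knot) 2.218e-06. Check: 1 micron = 1e-06 m, so 6.159 micron = 6.159 * 1e-06 = 6.159e-06 m. 1 mHz = 0.001 Hz, so 185.3 mHz = 185.3 * 0.001 = 0.1853 Hz. Combine: 6.159e-06 m * 0.1853 Hz = 1.1412627e-06 m/s. 1 knot = 0.51444444 m/s, so 1.1412627e-06 m/s = 1.1412627e-06 / 0.51444444 = 2.2184372e-06 knot ≈ 2.218e-06 knot (4 s.f.).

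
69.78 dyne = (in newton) 0.0006978. Check: 1 dyne = 1e-05 N, so 69.78 dyne = 69.78 * 1e-05 = 0.0006978 N. 0.0006978 N = 0.0006978 newton.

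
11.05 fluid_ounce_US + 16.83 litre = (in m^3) 0.01716. Check: 1 fluid_ounce_US = 2.957353e-05 m^3, so 11.05 fluid_ounce_US = 11.05 * 2.957353e-05 = 0.0003267875 m^3. 1 litre = 0.001 m^3, so 16.83 litre = 16.83 * 0.001 = 0.01683 m^3. Sum: 0.0003267875 + 0.01683 = 0.017156788 m^3. Result: 0.017156788 m^3 ≈ 0.01716 m^3 (4 s.f.).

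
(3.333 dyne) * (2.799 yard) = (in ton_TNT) 1 dyne = 1e-05 N, so 3.333 dyne = 3.333 * 1e-05 = 3.333e-05 N. 1 yard = 0.9144 m, so 2.799 yard = 2.799 * 0.9144 = 2.5594056 m. Combine: 3.333e-05 N * 2.5594056 m = 8.5304989e-05 J. 1 ton_TNT = 4.184e+09 J, so 8.5304989e-05 J = 8.5304989e-05 / 4.184e+09 = 2.0388382e-14 ton_TNT ≈ 2.039e-14 ton_TNT (4 s.f.). Final answer: 2.039e-14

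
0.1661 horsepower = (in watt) 1 horsepower = 745.69987 W, so 0.1661 horsepower = 0.1661 * 745.69987 = 123.86075 W. 123.86075 W = 123.86075 watt ≈ 123.9 watt (4 s.f.). Final answer: 123.9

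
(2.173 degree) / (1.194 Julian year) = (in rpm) 9.612e-09. Check: 1 degree = 0.017453293 rad, so 2.173 degree = 2.173 * 0.017453293 = 0.037926005 rad. 1 Julian year = 31557600 s, so 1.194 Julian year = 1.194 * 31557600 = 37679774 s. Combine: 0.037926005 rad / 37679774 s = 1.0065348e-09 rad/s. 1 rpm = 0.10471976 rad/s, so 1.0065348e-09 rad/s = 1.0065348e-09 / 0.10471976 = 9.6116994e-09 rpm ≈ 9.612e-09 rpm (4 s.f.).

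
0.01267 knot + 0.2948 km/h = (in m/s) 1 knot = 0.51444444 m/s, so 0.01267 knot = 0.01267 * 0.51444444 = 0.0065180111 m/s. 1 km/h = 0.27777778 m/s, so 0.2948 km/h = 0.2948 * 0.27777778 = 0.081888889 m/s. Sum: 0.0065180111 + 0.081888889 = 0.0884069 m/s. Result: 0.0884069 m/s ≈ 0.08841 m/s (4 s.f.). Final answer: 0.08841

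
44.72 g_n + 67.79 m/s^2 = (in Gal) 5.063e+04. Check: 1 g_n = 9.80665 m/s^2, so 44.72 g_n = 44.72 * 9.80665 = 438.55339 m/s^2. 67.79 m/s^2 is already in m/s^2. Sum: 438.55339 + 67.79 = 506.34339 m/s^2. 1 Gal = 0.01 m/s^2, so 506.34339 m/s^2 = 506.34339 / 0.01 = 50634.339 Gal ≈ 5.063e+04 Gal (4 s.f.).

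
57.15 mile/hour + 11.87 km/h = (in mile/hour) 1 mile/hour = 0.44704 m/s, so 57.15 mile/hour = 57.15 * 0.44704 = 25.548336 m/s. 1 km/h = 0.27777778 m/s, so 11.87 km/h = 11.87 * 0.27777778 = 3.2972222 m/s. Sum: 25.548336 + 3.2972222 = 28.845558 m/s. 1 mile/hour = 0.44704 m/s, so 28.845558 m/s = 28.845558 / 0.44704 = 64.525676 mile/hour ≈ 64.53 mile/hour (4 s.f.). Final answer: 64.53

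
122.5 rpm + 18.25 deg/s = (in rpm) 1 rpm = 0.10471976 rad/s, so 122.5 rpm = 122.5 * 0.10471976 = 12.82817 rad/s. 1 deg/s = 0.017453293 rad/s, so 18.25 deg/s = 18.25 * 0.017453293 = 0.31852259 rad/s. Sum: 12.82817 + 0.31852259 = 13.146693 rad/s. 1 rpm = 0.10471976 rad/s, so 13.146693 rad/s = 13.146693 / 0.10471976 = 125.54167 rpm ≈ 125.5 rpm (4 s.f.). Final answer: 125.5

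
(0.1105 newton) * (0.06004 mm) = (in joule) 6.634e-06. Check: 0.1105 newton = 0.1105 N. 1 mm = 0.001 m, so 0.06004 mm = 0.06004 * 0.001 = 6.004e-05 m. Combine: 0.1105 N * 6.004e-05 m = 6.63442e-06 J. 6.63442e-06 J = 6.63442e-06 joule ≈ 6.634e-06 joule (4 s.f.).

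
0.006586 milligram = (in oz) 2.323e-07. Check: 1 milligram = 1e-06 kg, so 0.006586 milligram = 0.006586 * 1e-06 = 6.586e-09 kg. 1 oz = 0.028349523 kg, so 6.586e-09 kg = 6.586e-09 / 0.028349523 = 2.3231431e-07 oz ≈ 2.323e-07 oz (4 s.f.).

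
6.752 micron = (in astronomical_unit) 1 micron = 1e-06 m, so 6.752 micron = 6.752 * 1e-06 = 6.752e-06 m. 1 astronomical_unit = 1.4959787e+11 m, so 6.752e-06 m = 6.752e-06 / 1.4959787e+11 = 4.5134332e-17 astronomical_unit ≈ 4.513e-17 astronomical_unit (4 s.f.). Final answer: 4.513e-17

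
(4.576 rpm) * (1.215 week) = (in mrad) 1 rpm = 0.10471976 rad/s, so 4.576 rpm = 4.576 * 0.10471976 = 0.4791976 rad/s. 1 week = 604800 s, so 1.215 week = 1.215 * 604800 = 734832 s. Combine: 0.4791976 rad/s * 734832 s = 352129.73 rad. 1 mrad = 0.001 rad, so 352129.73 rad = 352129.73 / 0.001 = 3.5212973e+08 mrad ≈ 3.521e+08 mrad (4 s.f.). Final answer: 3.521e+08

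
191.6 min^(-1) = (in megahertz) 1 min^(-1) = 0.016666667 Hz, so 191.6 min^(-1) = 191.6 * 0.016666667 = 3.1933333 Hz. 1 megahertz = 1000000 Hz, so 3.1933333 Hz = 3.1933333 / 1000000 = 3.1933333e-06 megahertz ≈ 3.193e-06 megahertz (4 s.f.). Final answer: 3.193e-06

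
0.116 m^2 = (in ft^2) 1 ft^2 = 0.09290304 m^2, so 0.116 m^2 = 0.116 / 0.09290304 = 1.2486136 ft^2 ≈ 1.249 ft^2 (4 s.f.). Final answer: 1.249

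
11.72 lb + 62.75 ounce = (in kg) 7.095. Check: 1 lb = 0.45359237 kg, so 11.72 lb = 11.72 * 0.45359237 = 5.3161026 kg. 1 ounce = 0.028349523 kg, so 62.75 ounce = 62.75 * 0.028349523 = 1.7789326 kg. Sum: 5.3161026 + 1.7789326 = 7.0950352 kg. Result: 7.0950352 kg ≈ 7.095 kg (4 s.f.).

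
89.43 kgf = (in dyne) 8.77e+07. Check: 1 kgf = 9.80665 N, so 89.43 kgf = 89.43 * 9.80665 = 877.00871 N. 1 dyne = 1e-05 N, so 877.00871 N = 877.00871 / 1e-05 = 87700871 dyne ≈ 8.77e+07 dyne (4 s.f.).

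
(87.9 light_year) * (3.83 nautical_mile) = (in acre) 1 light_year = 9.4607305e+15 m, so 87.9 light_year = 87.9 * 9.4607305e+15 = 8.3159821e+17 m. 1 nautical_mile = 1852 m, so 3.83 nautical_mile = 3.83 * 1852 = 7093.16 m. Combine: 8.3159821e+17 m * 7093.16 m = 5.8986591e+21 m^2. 1 acre = 4046.8564 m^2, so 5.8986591e+21 m^2 = 5.8986591e+21 / 4046.8564 = 1.4575904e+18 acre ≈ 1.458e+18 acre (4 s.f.). Final answer: 1.458e+18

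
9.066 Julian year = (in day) 3311. Check: 1 Julian year = 31557600 s, so 9.066 Julian year = 9.066 * 31557600 = 2.861012e+08 s. 1 day = 86400 s, so 2.861012e+08 s = 2.861012e+08 / 86400 = 3311.3565 day ≈ 3311 day (4 s.f.).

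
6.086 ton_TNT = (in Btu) 2.414e+07. Check: 1 ton_TNT = 4.184e+09 J, so 6.086 ton_TNT = 6.086 * 4.184e+09 = 2.5463824e+10 J. 1 Btu = 1055.0559 J, so 2.5463824e+10 J = 2.5463824e+10 / 1055.0559 = 24135048 Btu ≈ 2.414e+07 Btu (4 s.f.).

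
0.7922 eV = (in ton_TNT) 3.034e-29. Check: 1 eV = 1.6021766e-19 J, so 0.7922 eV = 0.7922 * 1.6021766e-19 = 1.2692443e-19 J. 1 ton_TNT = 4.184e+09 J, so 1.2692443e-19 J = 1.2692443e-19 / 4.184e+09 = 3.0335668e-29 ton_TNT ≈ 3.034e-29 ton_TNT (4 s.f.).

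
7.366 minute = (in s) 1 minute = 60 s, so 7.366 minute = 7.366 * 60 = 441.96 s. Result: 441.96 s ≈ 442 s (4 s.f.). Final answer: 442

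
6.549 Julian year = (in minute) 1 Julian year = 31557600 s, so 6.549 Julian year = 6.549 * 31557600 = 2.0667072e+08 s. 1 minute = 60 s, so 2.0667072e+08 s = 2.0667072e+08 / 60 = 3444512 minute ≈ 3.445e+06 minute (4 s.f.). Final answer: 3.445e+06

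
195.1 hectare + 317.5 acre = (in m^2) 1 hectare = 10000 m^2, so 195.1 hectare = 195.1 * 10000 = 1951000 m^2. 1 acre = 4046.8564 m^2, so 317.5 acre = 317.5 * 4046.8564 = 1284876.9 m^2. Sum: 1951000 + 1284876.9 = 3235876.9 m^2. Result: 3235876.9 m^2 ≈ 3.236e+06 m^2 (4 s.f.). Final answer: 3.236e+06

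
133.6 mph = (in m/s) 1 mph = 0.44704 m/s, so 133.6 mph = 133.6 * 0.44704 = 59.724544 m/s. Result: 59.724544 m/s ≈ 59.72 m/s (4 s.f.). Final answer: 59.72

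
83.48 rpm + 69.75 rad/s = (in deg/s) 1 rpm = 0.10471976 rad/s, so 83.48 rpm = 83.48 * 0.10471976 = 8.7420052 rad/s. 69.75 rad/s is already in rad/s. Sum: 8.7420052 + 69.75 = 78.492005 rad/s. 1 deg/s = 0.017453293 rad/s, so 78.492005 rad/s = 78.492005 / 0.017453293 = 4497.2606 deg/s ≈ 4497 deg/s (4 s.f.). Final answer: 4497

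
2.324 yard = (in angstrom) 2.125e+10. Check: 1 yard = 0.9144 m, so 2.324 yard = 2.324 * 0.9144 = 2.1250656 m. 1 angstrom = 1e-10 m, so 2.1250656 m = 2.1250656 / 1e-10 = 2.1250656e+10 angstrom ≈ 2.125e+10 angstrom (4 s.f.).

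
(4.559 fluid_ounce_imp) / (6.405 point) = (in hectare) 1 fluid_ounce_imp = 2.8413063e-05 m^3, so 4.559 fluid_ounce_imp = 4.559 * 2.8413063e-05 = 0.00012953515 m^3. 1 point = 0.00035277778 m, so 6.405 point = 6.405 * 0.00035277778 = 0.0022595417 m. Combine: 0.00012953515 m^3 / 0.0022595417 m = 0.057328065 m^2. 1 hectare = 10000 m^2, so 0.057328065 m^2 = 0.057328065 / 10000 = 5.7328065e-06 hectare ≈ 5.733e-06 hectare (4 s.f.). Final answer: 5.733e-06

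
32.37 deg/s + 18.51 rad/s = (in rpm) 182.2. Check: 1 deg/s = 0.017453293 rad/s, so 32.37 deg/s = 32.37 * 0.017453293 = 0.56496308 rad/s. 18.51 rad/s is already in rad/s. Sum: 0.56496308 + 18.51 = 19.074963 rad/s. 1 rpm = 0.10471976 rad/s, so 19.074963 rad/s = 19.074963 / 0.10471976 = 182.15248 rpm ≈ 182.2 rpm (4 s.f.).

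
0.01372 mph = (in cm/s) 0.6133. Check: 1 mph = 0.44704 m/s, so 0.01372 mph = 0.01372 * 0.44704 = 0.0061333888 m/s. 1 cm/s = 0.01 m/s, so 0.0061333888 m/s = 0.0061333888 / 0.01 = 0.61333888 cm/s ≈ 0.6133 cm/s (4 s.f.).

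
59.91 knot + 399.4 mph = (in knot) 1 knot = 0.51444444 m/s, so 59.91 knot = 59.91 * 0.51444444 = 30.820367 m/s. 1 mph = 0.44704 m/s, so 399.4 mph = 399.4 * 0.44704 = 178.54778 m/s. Sum: 30.820367 + 178.54778 = 209.36814 m/s. 1 knot = 0.51444444 m/s, so 209.36814 m/s = 209.36814 / 0.51444444 = 406.97911 knot ≈ 407 knot (4 s.f.). Final answer: 407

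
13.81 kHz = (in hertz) 1.381e+04. Check: 1 kHz = 1000 Hz, so 13.81 kHz = 13.81 * 1000 = 13810 Hz. 13810 Hz = 13810 hertz ≈ 1.381e+04 hertz (4 s.f.).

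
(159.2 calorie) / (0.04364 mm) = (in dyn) 1 calorie = 4.184 J, so 159.2 calorie = 159.2 * 4.184 = 666.0928 J. 1 mm = 0.001 m, so 0.04364 mm = 0.04364 * 0.001 = 4.364e-05 m. Combine: 666.0928 J / 4.364e-05 m = 15263355 N. 1 dyn = 1e-05 N, so 15263355 N = 15263355 / 1e-05 = 1.5263355e+12 dyn ≈ 1.526e+12 dyn (4 s.f.). Final answer: 1.526e+12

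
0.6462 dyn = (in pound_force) 1 dyn = 1e-05 N, so 0.6462 dyn = 0.6462 * 1e-05 = 6.462e-06 N. 1 pound_force = 4.4482216 N, so 6.462e-06 N = 6.462e-06 / 4.4482216 = 1.4527154e-06 pound_force ≈ 1.453e-06 pound_force (4 s.f.). Final answer: 1.453e-06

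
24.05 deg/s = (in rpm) 1 deg/s = 0.017453293 rad/s, so 24.05 deg/s = 24.05 * 0.017453293 = 0.41975169 rad/s. 1 rpm = 0.10471976 rad/s, so 0.41975169 rad/s = 0.41975169 / 0.10471976 = 4.0083333 rpm ≈ 4.008 rpm (4 s.f.). Final answer: 4.008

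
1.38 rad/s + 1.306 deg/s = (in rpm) 13.4. Check: 1.38 rad/s is already in rad/s. 1 deg/s = 0.017453293 rad/s, so 1.306 deg/s = 1.306 * 0.017453293 = 0.022794 rad/s. Sum: 1.38 + 0.022794 = 1.402794 rad/s. 1 rpm = 0.10471976 rad/s, so 1.402794 rad/s = 1.402794 / 0.10471976 = 13.395696 rpm ≈ 13.4 rpm (4 s.f.).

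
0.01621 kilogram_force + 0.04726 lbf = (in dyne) 1 kilogram_force = 9.80665 N, so 0.01621 kilogram_force = 0.01621 * 9.80665 = 0.1589658 N. 1 lbf = 4.4482216 N, so 0.04726 lbf = 0.04726 * 4.4482216 = 0.21022295 N. Sum: 0.1589658 + 0.21022295 = 0.36918875 N. 1 dyne = 1e-05 N, so 0.36918875 N = 0.36918875 / 1e-05 = 36918.875 dyne ≈ 3.692e+04 dyne (4 s.f.). Final answer: 3.692e+04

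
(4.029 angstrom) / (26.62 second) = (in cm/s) 1.514e-09. Check: 1 angstrom = 1e-10 m, so 4.029 angstrom = 4.029 * 1e-10 = 4.029e-10 m. 26.62 second = 26.62 s. Combine: 4.029e-10 m / 26.62 s = 1.5135237e-11 m/s. 1 cm/s = 0.01 m/s, so 1.5135237e-11 m/s = 1.5135237e-11 / 0.01 = 1.5135237e-09 cm/s ≈ 1.514e-09 cm/s (4 s.f.).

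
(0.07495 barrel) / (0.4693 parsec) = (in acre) 1 barrel = 0.15898729 m^3, so 0.07495 barrel = 0.07495 * 0.15898729 = 0.011916098 m^3. 1 parsec = 3.0856776e+16 m, so 0.4693 parsec = 0.4693 * 3.0856776e+16 = 1.4481085e+16 m. Combine: 0.011916098 m^3 / 1.4481085e+16 m = 8.2287328e-19 m^2. 1 acre = 4046.8564 m^2, so 8.2287328e-19 m^2 = 8.2287328e-19 / 4046.8564 = 2.0333641e-22 acre ≈ 2.033e-22 acre (4 s.f.). Final answer: 2.033e-22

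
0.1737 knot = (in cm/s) 8.936. Check: 1 knot = 0.51444444 m/s, so 0.1737 knot = 0.1737 * 0.51444444 = 0.089359 m/s. 1 cm/s = 0.01 m/s, so 0.089359 m/s = 0.089359 / 0.01 = 8.9359 cm/s ≈ 8.936 cm/s (4 s.f.).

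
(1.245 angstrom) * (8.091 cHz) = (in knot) 1.958e-11. Check: 1 angstrom = 1e-10 m, so 1.245 angstrom = 1.245 * 1e-10 = 1.245e-10 m. 1 cHz = 0.01 Hz, so 8.091 cHz = 8.091 * 0.01 = 0.08091 Hz. Combine: 1.245e-10 m * 0.08091 Hz = 1.0073295e-11 m/s. 1 knot = 0.51444444 m/s, so 1.0073295e-11 m/s = 1.0073295e-11 / 0.51444444 = 1.9580919e-11 knot ≈ 1.958e-11 knot (4 s.f.).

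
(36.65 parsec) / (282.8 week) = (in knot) 1 parsec = 3.0856776e+16 m, so 36.65 parsec = 36.65 * 3.0856776e+16 = 1.1309008e+18 m. 1 week = 604800 s, so 282.8 week = 282.8 * 604800 = 1.7103744e+08 s. Combine: 1.1309008e+18 m / 1.7103744e+08 s = 6.6120075e+09 m/s. 1 knot = 0.51444444 m/s, so 6.6120075e+09 m/s = 6.6120075e+09 / 0.51444444 = 1.2852714e+10 knot ≈ 1.285e+10 knot (4 s.f.). Final answer: 1.285e+10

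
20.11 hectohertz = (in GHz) 2.011e-06. Check: 1 hectohertz = 100 Hz, so 20.11 hectohertz = 20.11 * 100 = 2011 Hz. 1 GHz = 1e+09 Hz, so 2011 Hz = 2011 / 1e+09 = 2.011e-06 GHz.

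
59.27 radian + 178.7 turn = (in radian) 1182. Check: 59.27 radian = 59.27 rad. 1 turn = 6.2831853 rad, so 178.7 turn = 178.7 * 6.2831853 = 1122.8052 rad. Sum: 59.27 + 1122.8052 = 1182.0752 rad. 1182.0752 rad = 1182.0752 radian ≈ 1182 radian (4 s.f.).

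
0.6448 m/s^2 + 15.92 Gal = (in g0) 0.6448 m/s^2 is already in m/s^2. 1 Gal = 0.01 m/s^2, so 15.92 Gal = 15.92 * 0.01 = 0.1592 m/s^2. Sum: 0.6448 + 0.1592 = 0.804 m/s^2. 1 g0 = 9.80665 m/s^2, so 0.804 m/s^2 = 0.804 / 9.80665 = 0.081985184 g0 ≈ 0.08199 g0 (4 s.f.). Final answer: 0.08199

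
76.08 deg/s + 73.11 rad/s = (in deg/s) 4265. Check: 1 deg/s = 0.017453293 rad/s, so 76.08 deg/s = 76.08 * 0.017453293 = 1.3278465 rad/s. 73.11 rad/s is already in rad/s. Sum: 1.3278465 + 73.11 = 74.437846 rad/s. 1 deg/s = 0.017453293 rad/s, so 74.437846 rad/s = 74.437846 / 0.017453293 = 4264.9744 deg/s ≈ 4265 deg/s (4 s.f.).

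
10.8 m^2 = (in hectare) 1 hectare = 10000 m^2, so 10.8 m^2 = 10.8 / 10000 = 0.00108 hectare. Final answer: 0.00108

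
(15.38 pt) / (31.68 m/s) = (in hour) 1 pt = 0.00035277778 m, so 15.38 pt = 15.38 * 0.00035277778 = 0.0054257222 m. 31.68 m/s is already in m/s. Combine: 0.0054257222 m / 31.68 m/s = 0.00017126648 s. 1 hour = 3600 s, so 0.00017126648 s = 0.00017126648 / 3600 = 4.7574023e-08 hour ≈ 4.757e-08 hour (4 s.f.). Final answer: 4.757e-08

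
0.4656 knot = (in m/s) 1 knot = 0.51444444 m/s, so 0.4656 knot = 0.4656 * 0.51444444 = 0.23952533 m/s. Result: 0.23952533 m/s ≈ 0.2395 m/s (4 s.f.). Final answer: 0.2395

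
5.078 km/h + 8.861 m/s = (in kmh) 36.98. Check: 1 km/h = 0.27777778 m/s, so 5.078 km/h = 5.078 * 0.27777778 = 1.4105556 m/s. 8.861 m/s is already in m/s. Sum: 1.4105556 + 8.861 = 10.271556 m/s. 1 kmh = 0.27777778 m/s, so 10.271556 m/s = 10.271556 / 0.27777778 = 36.9776 kmh ≈ 36.98 kmh (4 s.f.).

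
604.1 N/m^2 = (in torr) 604.1 N/m^2 = 604.1 Pa. 1 torr = 133.32237 Pa, so 604.1 Pa = 604.1 / 133.32237 = 4.5311226 torr ≈ 4.531 torr (4 s.f.). Final answer: 4.531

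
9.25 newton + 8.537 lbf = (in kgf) 9.25 newton = 9.25 N. 1 lbf = 4.4482216 N, so 8.537 lbf = 8.537 * 4.4482216 = 37.974468 N. Sum: 9.25 + 37.974468 = 47.224468 N. 1 kgf = 9.80665 N, so 47.224468 N = 47.224468 / 9.80665 = 4.8155556 kgf ≈ 4.816 kgf (4 s.f.). Final answer: 4.816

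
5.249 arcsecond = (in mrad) 0.02545. Check: 1 arcsecond = 4.8481368e-06 rad, so 5.249 arcsecond = 5.249 * 4.8481368e-06 = 2.544787e-05 rad. 1 mrad = 0.001 rad, so 2.544787e-05 rad = 2.544787e-05 / 0.001 = 0.02544787 mrad ≈ 0.02545 mrad (4 s.f.).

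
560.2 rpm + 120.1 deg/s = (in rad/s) 1 rpm = 0.10471976 rad/s, so 560.2 rpm = 560.2 * 0.10471976 = 58.664007 rad/s. 1 deg/s = 0.017453293 rad/s, so 120.1 deg/s = 120.1 * 0.017453293 = 2.0961404 rad/s. Sum: 58.664007 + 2.0961404 = 60.760147 rad/s. Result: 60.760147 rad/s ≈ 60.76 rad/s (4 s.f.). Final answer: 60.76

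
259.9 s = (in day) 0.003008. Check: 1 day = 86400 s, so 259.9 s = 259.9 / 86400 = 0.0030081019 day ≈ 0.003008 day (4 s.f.).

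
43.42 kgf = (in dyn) 4.258e+07. Check: 1 kgf = 9.80665 N, so 43.42 kgf = 43.42 * 9.80665 = 425.80474 N. 1 dyn = 1e-05 N, so 425.80474 N = 425.80474 / 1e-05 = 42580474 dyn ≈ 4.258e+07 dyn (4 s.f.).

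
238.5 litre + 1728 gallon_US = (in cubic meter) 6.78. Check: 1 litre = 0.001 m^3, so 238.5 litre = 238.5 * 0.001 = 0.2385 m^3. 1 gallon_US = 0.0037854118 m^3, so 1728 gallon_US = 1728 * 0.0037854118 = 6.5411916 m^3. Sum: 0.2385 + 6.5411916 = 6.7796916 m^3. 6.7796916 m^3 = 6.7796916 cubic meter ≈ 6.78 cubic meter (4 s.f.).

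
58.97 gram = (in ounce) 2.08. Check: 1 gram = 0.001 kg, so 58.97 gram = 58.97 * 0.001 = 0.05897 kg. 1 ounce = 0.028349523 kg, so 0.05897 kg = 0.05897 / 0.028349523 = 2.0801055 ounce ≈ 2.08 ounce (4 s.f.).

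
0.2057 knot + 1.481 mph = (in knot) 1.493. Check: 1 knot = 0.51444444 m/s, so 0.2057 knot = 0.2057 * 0.51444444 = 0.10582122 m/s. 1 mph = 0.44704 m/s, so 1.481 mph = 1.481 * 0.44704 = 0.66206624 m/s. Sum: 0.10582122 + 0.66206624 = 0.76788746 m/s. 1 knot = 0.51444444 m/s, so 0.76788746 m/s = 0.76788746 / 0.51444444 = 1.4926538 knot ≈ 1.493 knot (4 s.f.).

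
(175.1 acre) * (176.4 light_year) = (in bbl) 1 acre = 4046.8564 m^2, so 175.1 acre = 175.1 * 4046.8564 = 708604.56 m^2. 1 light_year = 9.4607305e+15 m, so 176.4 light_year = 176.4 * 9.4607305e+15 = 1.6688729e+18 m. Combine: 708604.56 m^2 * 1.6688729e+18 m = 1.1825709e+24 m^3. 1 bbl = 0.15898729 m^3, so 1.1825709e+24 m^3 = 1.1825709e+24 / 0.15898729 = 7.4381473e+24 bbl ≈ 7.438e+24 bbl (4 s.f.). Final answer: 7.438e+24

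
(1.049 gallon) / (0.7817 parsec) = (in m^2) 1.646e-19. Check: 1 gallon = 0.0037854118 m^3, so 1.049 gallon = 1.049 * 0.0037854118 = 0.003970897 m^3. 1 parsec = 3.0856776e+16 m, so 0.7817 parsec = 0.7817 * 3.0856776e+16 = 2.4120742e+16 m. Combine: 0.003970897 m^3 / 2.4120742e+16 m = 1.6462582e-19 m^2. Result: 1.6462582e-19 m^2 ≈ 1.646e-19 m^2 (4 s.f.).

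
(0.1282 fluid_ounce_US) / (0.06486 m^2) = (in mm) 0.05845. Check: 1 fluid_ounce_US = 2.957353e-05 m^3, so 0.1282 fluid_ounce_US = 0.1282 * 2.957353e-05 = 3.7913265e-06 m^3. 0.06486 m^2 is already in m^2. Combine: 3.7913265e-06 m^3 / 0.06486 m^2 = 5.8454001e-05 m. 1 mm = 0.001 m, so 5.8454001e-05 m = 5.8454001e-05 / 0.001 = 0.058454001 mm ≈ 0.05845 mm (4 s.f.).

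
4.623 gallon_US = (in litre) 1 gallon_US = 0.0037854118 m^3, so 4.623 gallon_US = 4.623 * 0.0037854118 = 0.017499959 m^3. 1 litre = 0.001 m^3, so 0.017499959 m^3 = 0.017499959 / 0.001 = 17.499959 litre ≈ 17.5 litre (4 s.f.). Final answer: 17.5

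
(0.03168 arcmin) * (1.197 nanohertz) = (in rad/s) 1 arcmin = 0.00029088821 rad, so 0.03168 arcmin = 0.03168 * 0.00029088821 = 9.2153385e-06 rad. 1 nanohertz = 1e-09 Hz, so 1.197 nanohertz = 1.197 * 1e-09 = 1.197e-09 Hz. Combine: 9.2153385e-06 rad * 1.197e-09 Hz = 1.103076e-14 rad/s. Result: 1.103076e-14 rad/s ≈ 1.103e-14 rad/s (4 s.f.). Final answer: 1.103e-14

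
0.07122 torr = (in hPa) 1 torr = 133.32237 Pa, so 0.07122 torr = 0.07122 * 133.32237 = 9.4952191 Pa. 1 hPa = 100 Pa, so 9.4952191 Pa = 9.4952191 / 100 = 0.094952191 hPa ≈ 0.09495 hPa (4 s.f.). Final answer: 0.09495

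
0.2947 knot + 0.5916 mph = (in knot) 0.8088. Check: 1 knot = 0.51444444 m/s, so 0.2947 knot = 0.2947 * 0.51444444 = 0.15160678 m/s. 1 mph = 0.44704 m/s, so 0.5916 mph = 0.5916 * 0.44704 = 0.26446886 m/s. Sum: 0.15160678 + 0.26446886 = 0.41607564 m/s. 1 knot = 0.51444444 m/s, so 0.41607564 m/s = 0.41607564 / 0.51444444 = 0.80878634 knot ≈ 0.8088 knot (4 s.f.).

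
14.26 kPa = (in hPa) 142.6. Check: 1 kPa = 1000 Pa, so 14.26 kPa = 14.26 * 1000 = 14260 Pa. 1 hPa = 100 Pa, so 14260 Pa = 14260 / 100 = 142.6 hPa.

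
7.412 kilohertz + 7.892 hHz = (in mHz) 8.201e+06. Check: 1 kilohertz = 1000 Hz, so 7.412 kilohertz = 7.412 * 1000 = 7412 Hz. 1 hHz = 100 Hz, so 7.892 hHz = 7.892 * 100 = 789.2 Hz. Sum: 7412 + 789.2 = 8201.2 Hz. 1 mHz = 0.001 Hz, so 8201.2 Hz = 8201.2 / 0.001 = 8201200 mHz ≈ 8.201e+06 mHz (4 s.f.).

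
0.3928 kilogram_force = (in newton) 1 kilogram_force = 9.80665 N, so 0.3928 kilogram_force = 0.3928 * 9.80665 = 3.8520521 N. 3.8520521 N = 3.8520521 newton ≈ 3.852 newton (4 s.f.). Final answer: 3.852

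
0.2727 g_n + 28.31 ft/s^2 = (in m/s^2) 1 g_n = 9.80665 m/s^2, so 0.2727 g_n = 0.2727 * 9.80665 = 2.6742735 m/s^2. 1 ft/s^2 = 0.3048 m/s^2, so 28.31 ft/s^2 = 28.31 * 0.3048 = 8.628888 m/s^2. Sum: 2.6742735 + 8.628888 = 11.303161 m/s^2. Result: 11.303161 m/s^2 ≈ 11.3 m/s^2 (4 s.f.). Final answer: 11.3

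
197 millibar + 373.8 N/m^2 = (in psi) 2.911. Check: 1 millibar = 100 Pa, so 197 millibar = 197 * 100 = 19700 Pa. 373.8 N/m^2 = 373.8 Pa. Sum: 19700 + 373.8 = 20073.8 Pa. 1 psi = 6894.7573 Pa, so 20073.8 Pa = 20073.8 / 6894.7573 = 2.9114585 psi ≈ 2.911 psi (4 s.f.).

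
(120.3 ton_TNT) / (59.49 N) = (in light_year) 8.943e-07. Check: 1 ton_TNT = 4.184e+09 J, so 120.3 ton_TNT = 120.3 * 4.184e+09 = 5.033352e+11 J. 59.49 N is already in N. Combine: 5.033352e+11 J / 59.49 N = 8.4608371e+09 m. 1 light_year = 9.4607305e+15 m, so 8.4608371e+09 m = 8.4608371e+09 / 9.4607305e+15 = 8.9431119e-07 light_year ≈ 8.943e-07 light_year (4 s.f.).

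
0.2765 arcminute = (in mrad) 0.08043. Check: 1 arcminute = 0.00029088821 rad, so 0.2765 arcminute = 0.2765 * 0.00029088821 = 8.043059e-05 rad. 1 mrad = 0.001 rad, so 8.043059e-05 rad = 8.043059e-05 / 0.001 = 0.08043059 mrad ≈ 0.08043 mrad (4 s.f.).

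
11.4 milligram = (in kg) 1.14e-05. Check: 1 milligram = 1e-06 kg, so 11.4 milligram = 11.4 * 1e-06 = 1.14e-05 kg. Result: 1.14e-05 kg.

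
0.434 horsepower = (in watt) 1 horsepower = 745.69987 W, so 0.434 horsepower = 0.434 * 745.69987 = 323.63374 W. 323.63374 W = 323.63374 watt ≈ 323.6 watt (4 s.f.). Final answer: 323.6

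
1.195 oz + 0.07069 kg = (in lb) 1 oz = 0.028349523 kg, so 1.195 oz = 1.195 * 0.028349523 = 0.03387768 kg. 0.07069 kg is already in kg. Sum: 0.03387768 + 0.07069 = 0.10456768 kg. 1 lb = 0.45359237 kg, so 0.10456768 kg = 0.10456768 / 0.45359237 = 0.23053227 lb ≈ 0.2305 lb (4 s.f.). Final answer: 0.2305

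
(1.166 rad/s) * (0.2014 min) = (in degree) 1.166 rad/s is already in rad/s. 1 min = 60 s, so 0.2014 min = 0.2014 * 60 = 12.084 s. Combine: 1.166 rad/s * 12.084 s = 14.089944 rad. 1 degree = 0.017453293 rad, so 14.089944 rad = 14.089944 / 0.017453293 = 807.29432 degree ≈ 807.3 degree (4 s.f.). Final answer: 807.3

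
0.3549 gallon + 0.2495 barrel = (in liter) 1 gallon = 0.0037854118 m^3, so 0.3549 gallon = 0.3549 * 0.0037854118 = 0.0013434426 m^3. 1 barrel = 0.15898729 m^3, so 0.2495 barrel = 0.2495 * 0.15898729 = 0.03966733 m^3. Sum: 0.0013434426 + 0.03966733 = 0.041010773 m^3. 1 liter = 0.001 m^3, so 0.041010773 m^3 = 0.041010773 / 0.001 = 41.010773 liter ≈ 41.01 liter (4 s.f.). Final answer: 41.01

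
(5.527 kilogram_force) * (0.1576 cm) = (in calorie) 0.02042. Check: 1 kilogram_force = 9.80665 N, so 5.527 kilogram_force = 5.527 * 9.80665 = 54.201355 N. 1 cm = 0.01 m, so 0.1576 cm = 0.1576 * 0.01 = 0.001576 m. Combine: 54.201355 N * 0.001576 m = 0.085421335 J. 1 calorie = 4.184 J, so 0.085421335 J = 0.085421335 / 4.184 = 0.020416189 calorie ≈ 0.02042 calorie (4 s.f.).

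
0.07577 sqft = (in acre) 1.739e-06. Check: 1 sqft = 0.09290304 m^2, so 0.07577 sqft = 0.07577 * 0.09290304 = 0.0070392633 m^2. 1 acre = 4046.8564 m^2, so 0.0070392633 m^2 = 0.0070392633 / 4046.8564 = 1.7394399e-06 acre ≈ 1.739e-06 acre (4 s.f.).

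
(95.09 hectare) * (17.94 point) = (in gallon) 1.59e+06. Check: 1 hectare = 10000 m^2, so 95.09 hectare = 95.09 * 10000 = 950900 m^2. 1 point = 0.00035277778 m, so 17.94 point = 17.94 * 0.00035277778 = 0.0063288333 m. Combine: 950900 m^2 * 0.0063288333 m = 6018.0876 m^3. 1 gallon = 0.0037854118 m^3, so 6018.0876 m^3 = 6018.0876 / 0.0037854118 = 1589810.6 gallon ≈ 1.59e+06 gallon (4 s.f.).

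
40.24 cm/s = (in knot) 1 cm/s = 0.01 m/s, so 40.24 cm/s = 40.24 * 0.01 = 0.4024 m/s. 1 knot = 0.51444444 m/s, so 0.4024 m/s = 0.4024 / 0.51444444 = 0.78220302 knot ≈ 0.7822 knot (4 s.f.). Final answer: 0.7822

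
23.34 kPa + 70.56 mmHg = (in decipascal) 3.275e+05. Check: 1 kPa = 1000 Pa, so 23.34 kPa = 23.34 * 1000 = 23340 Pa. 1 mmHg = 133.32237 Pa, so 70.56 mmHg = 70.56 * 133.32237 = 9407.2263 Pa. Sum: 23340 + 9407.2263 = 32747.226 Pa. 1 decipascal = 0.1 Pa, so 32747.226 Pa = 32747.226 / 0.1 = 327472.26 decipascal ≈ 3.275e+05 decipascal (4 s.f.).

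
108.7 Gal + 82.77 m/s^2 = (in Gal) 8386. Check: 1 Gal = 0.01 m/s^2, so 108.7 Gal = 108.7 * 0.01 = 1.087 m/s^2. 82.77 m/s^2 is already in m/s^2. Sum: 1.087 + 82.77 = 83.857 m/s^2. 1 Gal = 0.01 m/s^2, so 83.857 m/s^2 = 83.857 / 0.01 = 8385.7 Gal ≈ 8386 Gal (4 s.f.).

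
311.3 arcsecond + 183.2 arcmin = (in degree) 1 arcsecond = 4.8481368e-06 rad, so 311.3 arcsecond = 311.3 * 4.8481368e-06 = 0.001509225 rad. 1 arcmin = 0.00029088821 rad, so 183.2 arcmin = 183.2 * 0.00029088821 = 0.05329072 rad. Sum: 0.001509225 + 0.05329072 = 0.054799945 rad. 1 degree = 0.017453293 rad, so 0.054799945 rad = 0.054799945 / 0.017453293 = 3.1398056 degree ≈ 3.14 degree (4 s.f.). Final answer: 3.14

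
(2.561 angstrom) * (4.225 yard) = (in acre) 1 angstrom = 1e-10 m, so 2.561 angstrom = 2.561 * 1e-10 = 2.561e-10 m. 1 yard = 0.9144 m, so 4.225 yard = 4.225 * 0.9144 = 3.86334 m. Combine: 2.561e-10 m * 3.86334 m = 9.8940137e-10 m^2. 1 acre = 4046.8564 m^2, so 9.8940137e-10 m^2 = 9.8940137e-10 / 4046.8564 = 2.444864e-13 acre ≈ 2.445e-13 acre (4 s.f.). Final answer: 2.445e-13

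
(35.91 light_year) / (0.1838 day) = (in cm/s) 2.139e+15. Check: 1 light_year = 9.4607305e+15 m, so 35.91 light_year = 35.91 * 9.4607305e+15 = 3.3973483e+17 m. 1 day = 86400 s, so 0.1838 day = 0.1838 * 86400 = 15880.32 s. Combine: 3.3973483e+17 m / 15880.32 s = 2.139345e+13 m/s. 1 cm/s = 0.01 m/s, so 2.139345e+13 m/s = 2.139345e+13 / 0.01 = 2.139345e+15 cm/s ≈ 2.139e+15 cm/s (4 s.f.).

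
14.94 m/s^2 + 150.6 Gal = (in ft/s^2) 14.94 m/s^2 is already in m/s^2. 1 Gal = 0.01 m/s^2, so 150.6 Gal = 150.6 * 0.01 = 1.506 m/s^2. Sum: 14.94 + 1.506 = 16.446 m/s^2. 1 ft/s^2 = 0.3048 m/s^2, so 16.446 m/s^2 = 16.446 / 0.3048 = 53.956693 ft/s^2 ≈ 53.96 ft/s^2 (4 s.f.). Final answer: 53.96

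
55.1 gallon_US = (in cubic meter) 1 gallon_US = 0.0037854118 m^3, so 55.1 gallon_US = 55.1 * 0.0037854118 = 0.20857619 m^3. 0.20857619 m^3 = 0.20857619 cubic meter ≈ 0.2086 cubic meter (4 s.f.). Final answer: 0.2086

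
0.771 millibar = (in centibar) 1 millibar = 100 Pa, so 0.771 millibar = 0.771 * 100 = 77.1 Pa. 1 centibar = 1000 Pa, so 77.1 Pa = 77.1 / 1000 = 0.0771 centibar. Final answer: 0.0771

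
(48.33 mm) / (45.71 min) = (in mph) 3.942e-05. Check: 1 mm = 0.001 m, so 48.33 mm = 48.33 * 0.001 = 0.04833 m. 1 min = 60 s, so 45.71 min = 45.71 * 60 = 2742.6 s. Combine: 0.04833 m / 2742.6 s = 1.7621965e-05 m/s. 1 mph = 0.44704 m/s, so 1.7621965e-05 m/s = 1.7621965e-05 / 0.44704 = 3.9419212e-05 mph ≈ 3.942e-05 mph (4 s.f.).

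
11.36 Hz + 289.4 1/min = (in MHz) 11.36 Hz is already in Hz. 1 1/min = 0.016666667 Hz, so 289.4 1/min = 289.4 * 0.016666667 = 4.8233333 Hz. Sum: 11.36 + 4.8233333 = 16.183333 Hz. 1 MHz = 1000000 Hz, so 16.183333 Hz = 16.183333 / 1000000 = 1.6183333e-05 MHz ≈ 1.618e-05 MHz (4 s.f.). Final answer: 1.618e-05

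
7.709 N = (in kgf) 1 kgf = 9.80665 N, so 7.709 N = 7.709 / 9.80665 = 0.78609923 kgf ≈ 0.7861 kgf (4 s.f.). Final answer: 0.7861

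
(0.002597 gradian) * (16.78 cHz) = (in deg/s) 0.0003922. Check: 1 gradian = 0.015707963 rad, so 0.002597 gradian = 0.002597 * 0.015707963 = 4.0793581e-05 rad. 1 cHz = 0.01 Hz, so 16.78 cHz = 16.78 * 0.01 = 0.1678 Hz. Combine: 4.0793581e-05 rad * 0.1678 Hz = 6.8451628e-06 rad/s. 1 deg/s = 0.017453293 rad/s, so 6.8451628e-06 rad/s = 6.8451628e-06 / 0.017453293 = 0.00039219894 deg/s ≈ 0.0003922 deg/s (4 s.f.).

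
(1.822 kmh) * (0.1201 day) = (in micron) 5.252e+09. Check: 1 kmh = 0.27777778 m/s, so 1.822 kmh = 1.822 * 0.27777778 = 0.50611111 m/s. 1 day = 86400 s, so 0.1201 day = 0.1201 * 86400 = 10376.64 s. Combine: 0.50611111 m/s * 10376.64 s = 5251.7328 m. 1 micron = 1e-06 m, so 5251.7328 m = 5251.7328 / 1e-06 = 5.2517328e+09 micron ≈ 5.252e+09 micron (4 s.f.).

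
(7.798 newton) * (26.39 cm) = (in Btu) 7.798 newton = 7.798 N. 1 cm = 0.01 m, so 26.39 cm = 26.39 * 0.01 = 0.2639 m. Combine: 7.798 N * 0.2639 m = 2.0578922 J. 1 Btu = 1055.0559 J, so 2.0578922 J = 2.0578922 / 1055.0559 = 0.0019505055 Btu ≈ 0.001951 Btu (4 s.f.). Final answer: 0.001951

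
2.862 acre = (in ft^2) 1 acre = 4046.8564 m^2, so 2.862 acre = 2.862 * 4046.8564 = 11582.103 m^2. 1 ft^2 = 0.09290304 m^2, so 11582.103 m^2 = 11582.103 / 0.09290304 = 124668.72 ft^2 ≈ 1.247e+05 ft^2 (4 s.f.). Final answer: 1.247e+05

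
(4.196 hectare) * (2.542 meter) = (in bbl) 6.709e+05. Check: 1 hectare = 10000 m^2, so 4.196 hectare = 4.196 * 10000 = 41960 m^2. 2.542 meter = 2.542 m. Combine: 41960 m^2 * 2.542 m = 106662.32 m^3. 1 bbl = 0.15898729 m^3, so 106662.32 m^3 = 106662.32 / 0.15898729 = 670885.81 bbl ≈ 6.709e+05 bbl (4 s.f.).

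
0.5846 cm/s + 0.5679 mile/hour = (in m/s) 1 cm/s = 0.01 m/s, so 0.5846 cm/s = 0.5846 * 0.01 = 0.005846 m/s. 1 mile/hour = 0.44704 m/s, so 0.5679 mile/hour = 0.5679 * 0.44704 = 0.25387402 m/s. Sum: 0.005846 + 0.25387402 = 0.25972002 m/s. Result: 0.25972002 m/s ≈ 0.2597 m/s (4 s.f.). Final answer: 0.2597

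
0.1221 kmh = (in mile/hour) 0.07587. Check: 1 kmh = 0.27777778 m/s, so 0.1221 kmh = 0.1221 * 0.27777778 = 0.033916667 m/s. 1 mile/hour = 0.44704 m/s, so 0.033916667 m/s = 0.033916667 / 0.44704 = 0.075869423 mile/hour ≈ 0.07587 mile/hour (4 s.f.).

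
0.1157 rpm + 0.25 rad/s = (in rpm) 1 rpm = 0.10471976 rad/s, so 0.1157 rpm = 0.1157 * 0.10471976 = 0.012116076 rad/s. 0.25 rad/s is already in rad/s. Sum: 0.012116076 + 0.25 = 0.26211608 rad/s. 1 rpm = 0.10471976 rad/s, so 0.26211608 rad/s = 0.26211608 / 0.10471976 = 2.5030241 rpm ≈ 2.503 rpm (4 s.f.). Final answer: 2.503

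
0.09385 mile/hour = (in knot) 0.08155. Check: 1 mile/hour = 0.44704 m/s, so 0.09385 mile/hour = 0.09385 * 0.44704 = 0.041954704 m/s. 1 knot = 0.51444444 m/s, so 0.041954704 m/s = 0.041954704 / 0.51444444 = 0.08155342 knot ≈ 0.08155 knot (4 s.f.).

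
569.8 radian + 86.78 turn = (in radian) 1115. Check: 569.8 radian = 569.8 rad. 1 turn = 6.2831853 rad, so 86.78 turn = 86.78 * 6.2831853 = 545.25482 rad. Sum: 569.8 + 545.25482 = 1115.0548 rad. 1115.0548 rad = 1115.0548 radian ≈ 1115 radian (4 s.f.).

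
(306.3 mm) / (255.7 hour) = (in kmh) 1.198e-06. Check: 1 mm = 0.001 m, so 306.3 mm = 306.3 * 0.001 = 0.3063 m. 1 hour = 3600 s, so 255.7 hour = 255.7 * 3600 = 920520 s. Combine: 0.3063 m / 920520 s = 3.3274671e-07 m/s. 1 kmh = 0.27777778 m/s, so 3.3274671e-07 m/s = 3.3274671e-07 / 0.27777778 = 1.1978882e-06 kmh ≈ 1.198e-06 kmh (4 s.f.).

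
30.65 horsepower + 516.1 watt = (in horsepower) 31.34. Check: 1 horsepower = 745.69987 W, so 30.65 horsepower = 30.65 * 745.69987 = 22855.701 W. 516.1 watt = 516.1 W. Sum: 22855.701 + 516.1 = 23371.801 W. 1 horsepower = 745.69987 W, so 23371.801 W = 23371.801 / 745.69987 = 31.342102 horsepower ≈ 31.34 horsepower (4 s.f.).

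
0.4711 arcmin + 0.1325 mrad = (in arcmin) 0.9266. Check: 1 arcmin = 0.00029088821 rad, so 0.4711 arcmin = 0.4711 * 0.00029088821 = 0.00013703744 rad. 1 mrad = 0.001 rad, so 0.1325 mrad = 0.1325 * 0.001 = 0.0001325 rad. Sum: 0.00013703744 + 0.0001325 = 0.00026953744 rad. 1 arcmin = 0.00029088821 rad, so 0.00026953744 rad = 0.00026953744 / 0.00029088821 = 0.92660145 arcmin ≈ 0.9266 arcmin (4 s.f.).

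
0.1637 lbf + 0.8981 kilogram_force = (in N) 1 lbf = 4.4482216 N, so 0.1637 lbf = 0.1637 * 4.4482216 = 0.72817388 N. 1 kilogram_force = 9.80665 N, so 0.8981 kilogram_force = 0.8981 * 9.80665 = 8.8073524 N. Sum: 0.72817388 + 8.8073524 = 9.5355262 N. Result: 9.5355262 N ≈ 9.536 N (4 s.f.). Final answer: 9.536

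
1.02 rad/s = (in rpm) 9.74. Check: 1 rpm = 0.10471976 rad/s, so 1.02 rad/s = 1.02 / 0.10471976 = 9.7402825 rpm ≈ 9.74 rpm (4 s.f.).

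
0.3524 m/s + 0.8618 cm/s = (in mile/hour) 0.8076. Check: 0.3524 m/s is already in m/s. 1 cm/s = 0.01 m/s, so 0.8618 cm/s = 0.8618 * 0.01 = 0.008618 m/s. Sum: 0.3524 + 0.008618 = 0.361018 m/s. 1 mile/hour = 0.44704 m/s, so 0.361018 m/s = 0.361018 / 0.44704 = 0.80757427 mile/hour ≈ 0.8076 mile/hour (4 s.f.).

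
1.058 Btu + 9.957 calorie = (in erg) 1.158e+10. Check: 1 Btu = 1055.0559 J, so 1.058 Btu = 1.058 * 1055.0559 = 1116.2491 J. 1 calorie = 4.184 J, so 9.957 calorie = 9.957 * 4.184 = 41.660088 J. Sum: 1116.2491 + 41.660088 = 1157.9092 J. 1 erg = 1e-07 J, so 1157.9092 J = 1157.9092 / 1e-07 = 1.1579092e+10 erg ≈ 1.158e+10 erg (4 s.f.).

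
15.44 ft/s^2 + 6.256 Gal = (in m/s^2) 4.769. Check: 1 ft/s^2 = 0.3048 m/s^2, so 15.44 ft/s^2 = 15.44 * 0.3048 = 4.706112 m/s^2. 1 Gal = 0.01 m/s^2, so 6.256 Gal = 6.256 * 0.01 = 0.06256 m/s^2. Sum: 4.706112 + 0.06256 = 4.768672 m/s^2. Result: 4.768672 m/s^2 ≈ 4.769 m/s^2 (4 s.f.).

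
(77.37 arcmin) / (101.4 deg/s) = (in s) 0.01272. Check: 1 arcmin = 0.00029088821 rad, so 77.37 arcmin = 77.37 * 0.00029088821 = 0.022506021 rad. 1 deg/s = 0.017453293 rad/s, so 101.4 deg/s = 101.4 * 0.017453293 = 1.7697639 rad/s. Combine: 0.022506021 rad / 1.7697639 rad/s = 0.012716963 s. Result: 0.012716963 s ≈ 0.01272 s (4 s.f.).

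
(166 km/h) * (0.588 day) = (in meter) 2.343e+06. Check: 1 km/h = 0.27777778 m/s, so 166 km/h = 166 * 0.27777778 = 46.111111 m/s. 1 day = 86400 s, so 0.588 day = 0.588 * 86400 = 50803.2 s. Combine: 46.111111 m/s * 50803.2 s = 2342592 m. 2342592 m = 2342592 meter ≈ 2.343e+06 meter (4 s.f.).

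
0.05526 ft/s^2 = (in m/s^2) 1 ft/s^2 = 0.3048 m/s^2, so 0.05526 ft/s^2 = 0.05526 * 0.3048 = 0.016843248 m/s^2. Result: 0.016843248 m/s^2 ≈ 0.01684 m/s^2 (4 s.f.). Final answer: 0.01684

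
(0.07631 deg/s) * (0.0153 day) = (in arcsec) 1 deg/s = 0.017453293 rad/s, so 0.07631 deg/s = 0.07631 * 0.017453293 = 0.0013318608 rad/s. 1 day = 86400 s, so 0.0153 day = 0.0153 * 86400 = 1321.92 s. Combine: 0.0013318608 rad/s * 1321.92 s = 1.7606134 rad. 1 arcsec = 4.8481368e-06 rad, so 1.7606134 rad = 1.7606134 / 4.8481368e-06 = 363152.57 arcsec ≈ 3.632e+05 arcsec (4 s.f.). Final answer: 3.632e+05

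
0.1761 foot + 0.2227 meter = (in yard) 0.3022. Check: 1 foot = 0.3048 m, so 0.1761 foot = 0.1761 * 0.3048 = 0.05367528 m. 0.2227 meter = 0.2227 m. Sum: 0.05367528 + 0.2227 = 0.27637528 m. 1 yard = 0.9144 m, so 0.27637528 m = 0.27637528 / 0.9144 = 0.30224768 yard ≈ 0.3022 yard (4 s.f.).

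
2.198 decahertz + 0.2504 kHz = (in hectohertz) 1 decahertz = 10 Hz, so 2.198 decahertz = 2.198 * 10 = 21.98 Hz. 1 kHz = 1000 Hz, so 0.2504 kHz = 0.2504 * 1000 = 250.4 Hz. Sum: 21.98 + 250.4 = 272.38 Hz. 1 hectohertz = 100 Hz, so 272.38 Hz = 272.38 / 100 = 2.7238 hectohertz ≈ 2.724 hectohertz (4 s.f.). Final answer: 2.724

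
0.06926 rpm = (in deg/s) 1 rpm = 0.10471976 rad/s, so 0.06926 rpm = 0.06926 * 0.10471976 = 0.0072528902 rad/s. 1 deg/s = 0.017453293 rad/s, so 0.0072528902 rad/s = 0.0072528902 / 0.017453293 = 0.41556 deg/s ≈ 0.4156 deg/s (4 s.f.). Final answer: 0.4156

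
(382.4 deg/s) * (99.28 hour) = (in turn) 1 deg/s = 0.017453293 rad/s, so 382.4 deg/s = 382.4 * 0.017453293 = 6.6741391 rad/s. 1 hour = 3600 s, so 99.28 hour = 99.28 * 3600 = 357408 s. Combine: 6.6741391 rad/s * 357408 s = 2385390.7 rad. 1 turn = 6.2831853 rad, so 2385390.7 rad = 2385390.7 / 6.2831853 = 379646.72 turn ≈ 3.796e+05 turn (4 s.f.). Final answer: 3.796e+05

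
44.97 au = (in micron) 6.727e+18. Check: 1 au = 1.4959787e+11 m, so 44.97 au = 44.97 * 1.4959787e+11 = 6.7274162e+12 m. 1 micron = 1e-06 m, so 6.7274162e+12 m = 6.7274162e+12 / 1e-06 = 6.7274162e+18 micron ≈ 6.727e+18 micron (4 s.f.).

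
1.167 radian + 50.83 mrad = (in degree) 69.78. Check: 1.167 radian = 1.167 rad. 1 mrad = 0.001 rad, so 50.83 mrad = 50.83 * 0.001 = 0.05083 rad. Sum: 1.167 + 0.05083 = 1.21783 rad. 1 degree = 0.017453293 rad, so 1.21783 rad = 1.21783 / 0.017453293 = 69.776519 degree ≈ 69.78 degree (4 s.f.).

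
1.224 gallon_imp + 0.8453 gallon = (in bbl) 0.05513. Check: 1 gallon_imp = 0.00454609 m^3, so 1.224 gallon_imp = 1.224 * 0.00454609 = 0.0055644142 m^3. 1 gallon = 0.0037854118 m^3, so 0.8453 gallon = 0.8453 * 0.0037854118 = 0.0031998086 m^3. Sum: 0.0055644142 + 0.0031998086 = 0.0087642227 m^3. 1 bbl = 0.15898729 m^3, so 0.0087642227 m^3 = 0.0087642227 / 0.15898729 = 0.055125303 bbl ≈ 0.05513 bbl (4 s.f.).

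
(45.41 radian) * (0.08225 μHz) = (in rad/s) 3.735e-06. Check: 45.41 radian = 45.41 rad. 1 μHz = 1e-06 Hz, so 0.08225 μHz = 0.08225 * 1e-06 = 8.225e-08 Hz. Combine: 45.41 rad * 8.225e-08 Hz = 3.7349725e-06 rad/s. Result: 3.7349725e-06 rad/s ≈ 3.735e-06 rad/s (4 s.f.).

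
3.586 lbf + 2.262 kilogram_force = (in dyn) 1 lbf = 4.4482216 N, so 3.586 lbf = 3.586 * 4.4482216 = 15.951323 N. 1 kilogram_force = 9.80665 N, so 2.262 kilogram_force = 2.262 * 9.80665 = 22.182642 N. Sum: 15.951323 + 22.182642 = 38.133965 N. 1 dyn = 1e-05 N, so 38.133965 N = 38.133965 / 1e-05 = 3813396.5 dyn ≈ 3.813e+06 dyn (4 s.f.). Final answer: 3.813e+06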